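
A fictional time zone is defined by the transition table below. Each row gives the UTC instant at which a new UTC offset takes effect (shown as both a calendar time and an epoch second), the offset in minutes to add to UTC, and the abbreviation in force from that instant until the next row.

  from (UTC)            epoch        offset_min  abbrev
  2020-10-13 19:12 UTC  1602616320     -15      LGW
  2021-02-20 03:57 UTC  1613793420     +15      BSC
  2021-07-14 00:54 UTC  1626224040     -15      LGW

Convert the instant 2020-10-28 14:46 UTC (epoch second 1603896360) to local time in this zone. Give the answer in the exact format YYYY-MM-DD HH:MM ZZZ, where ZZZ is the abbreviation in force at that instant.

2020-10-28 14:31 LGW

Query: 2020-10-28 14:46 UTC
Rule 1/3 (LGW, -00:15): 2020-10-13 19:12 UTC ≤ query < 2021-02-20 03:57 UTC
14·60 + 46 - 15 = 871 min
871 = 0·1440 + 871; 871 = 14·60 + 31 → 14:31, same day
→ 2020-10-28 14:31 LGW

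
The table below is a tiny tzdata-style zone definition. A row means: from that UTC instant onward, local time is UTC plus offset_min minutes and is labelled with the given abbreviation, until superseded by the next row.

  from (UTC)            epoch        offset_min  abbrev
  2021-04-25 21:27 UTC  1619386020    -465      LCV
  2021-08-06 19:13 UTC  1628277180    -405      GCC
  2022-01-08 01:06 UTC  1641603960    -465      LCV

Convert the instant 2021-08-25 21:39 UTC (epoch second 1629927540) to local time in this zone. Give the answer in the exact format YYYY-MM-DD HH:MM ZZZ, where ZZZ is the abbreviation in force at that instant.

Query: 2021-08-25 21:39 UTC
Rule 2/3 (GCC, -06:45): 2021-08-06 19:13 UTC ≤ query < 2022-01-08 01:06 UTC
21·60 + 39 - 405 = 894 min
894 = 0·1440 + 894; 894 = 14·60 + 54 → 14:54, same day
→ 2021-08-25 14:54 GCC

2021-08-25 14:54 GCC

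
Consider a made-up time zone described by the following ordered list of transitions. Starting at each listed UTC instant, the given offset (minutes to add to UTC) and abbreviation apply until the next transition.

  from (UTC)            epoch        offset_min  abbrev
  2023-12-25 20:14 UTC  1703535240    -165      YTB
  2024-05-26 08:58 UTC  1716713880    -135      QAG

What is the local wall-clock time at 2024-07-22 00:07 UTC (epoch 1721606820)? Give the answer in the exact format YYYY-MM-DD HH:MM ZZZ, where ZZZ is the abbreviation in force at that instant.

2024-07-21 21:52 QAG

Query: 2024-07-22 00:07 UTC
Rule 2/2 (QAG, -02:15): 2024-05-26 08:58 UTC ≤ query < +∞
0·60 + 7 - 135 = -128 min
-128 = -1·1440 + 1312; 1312 = 21·60 + 52 → 21:52, 2024-07-22 - 1 day = 2024-07-21
→ 2024-07-21 21:52 QAG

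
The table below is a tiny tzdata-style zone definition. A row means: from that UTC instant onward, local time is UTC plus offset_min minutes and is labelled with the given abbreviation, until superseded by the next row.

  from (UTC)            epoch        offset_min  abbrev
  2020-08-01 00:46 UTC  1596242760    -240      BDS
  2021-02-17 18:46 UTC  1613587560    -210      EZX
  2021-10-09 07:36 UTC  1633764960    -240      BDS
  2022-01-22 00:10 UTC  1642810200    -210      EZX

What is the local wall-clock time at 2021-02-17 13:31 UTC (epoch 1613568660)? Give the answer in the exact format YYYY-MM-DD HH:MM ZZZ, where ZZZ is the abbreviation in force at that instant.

2021-02-17 09:31 BDS

Query: 2021-02-17 13:31 UTC
Rule 1/4 (BDS, -04:00): 2020-08-01 00:46 UTC ≤ query < 2021-02-17 18:46 UTC
13·60 + 31 - 240 = 571 min
571 = 0·1440 + 571; 571 = 9·60 + 31 → 09:31, same day
→ 2021-02-17 09:31 BDS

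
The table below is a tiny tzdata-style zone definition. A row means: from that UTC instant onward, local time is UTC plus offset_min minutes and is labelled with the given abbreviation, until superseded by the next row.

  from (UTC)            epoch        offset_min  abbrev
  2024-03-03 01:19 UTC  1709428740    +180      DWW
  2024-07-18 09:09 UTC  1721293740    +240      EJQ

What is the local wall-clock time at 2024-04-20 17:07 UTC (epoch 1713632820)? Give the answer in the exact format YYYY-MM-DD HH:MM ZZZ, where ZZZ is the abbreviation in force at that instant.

2024-04-20 20:07 DWW

Query: 2024-04-20 17:07 UTC
Rule 1/2 (DWW, +03:00): 2024-03-03 01:19 UTC ≤ query < 2024-07-18 09:09 UTC
17·60 + 7 + 180 = 1207 min
1207 = 0·1440 + 1207; 1207 = 20·60 + 7 → 20:07, same day
→ 2024-04-20 20:07 DWW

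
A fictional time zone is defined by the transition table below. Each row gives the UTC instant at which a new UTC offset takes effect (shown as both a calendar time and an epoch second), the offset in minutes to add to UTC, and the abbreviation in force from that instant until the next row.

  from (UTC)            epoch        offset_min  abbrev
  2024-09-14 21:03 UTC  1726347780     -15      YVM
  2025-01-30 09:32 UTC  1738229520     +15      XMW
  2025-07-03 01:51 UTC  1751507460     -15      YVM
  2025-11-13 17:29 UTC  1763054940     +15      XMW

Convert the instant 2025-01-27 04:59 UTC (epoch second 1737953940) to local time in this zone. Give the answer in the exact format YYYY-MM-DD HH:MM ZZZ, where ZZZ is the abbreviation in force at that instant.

Query: 2025-01-27 04:59 UTC
Rule 1/4 (YVM, -00:15): 2024-09-14 21:03 UTC ≤ query < 2025-01-30 09:32 UTC
4·60 + 59 - 15 = 284 min
284 = 0·1440 + 284; 284 = 4·60 + 44 → 04:44, same day
→ 2025-01-27 04:44 YVM

2025-01-27 04:44 YVM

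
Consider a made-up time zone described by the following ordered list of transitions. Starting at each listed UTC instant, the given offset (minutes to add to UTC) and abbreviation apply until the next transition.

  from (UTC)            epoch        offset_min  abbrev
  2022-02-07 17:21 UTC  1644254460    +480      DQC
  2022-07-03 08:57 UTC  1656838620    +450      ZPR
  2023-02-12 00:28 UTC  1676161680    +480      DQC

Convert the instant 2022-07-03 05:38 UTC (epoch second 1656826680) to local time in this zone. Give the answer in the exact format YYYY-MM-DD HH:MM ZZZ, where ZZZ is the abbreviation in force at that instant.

2022-07-03 13:38 DQC

Query: 2022-07-03 05:38 UTC
Rule 1/3 (DQC, +08:00): 2022-02-07 17:21 UTC ≤ query < 2022-07-03 08:57 UTC
5·60 + 38 + 480 = 818 min
818 = 0·1440 + 818; 818 = 13·60 + 38 → 13:38, same day
→ 2022-07-03 13:38 DQC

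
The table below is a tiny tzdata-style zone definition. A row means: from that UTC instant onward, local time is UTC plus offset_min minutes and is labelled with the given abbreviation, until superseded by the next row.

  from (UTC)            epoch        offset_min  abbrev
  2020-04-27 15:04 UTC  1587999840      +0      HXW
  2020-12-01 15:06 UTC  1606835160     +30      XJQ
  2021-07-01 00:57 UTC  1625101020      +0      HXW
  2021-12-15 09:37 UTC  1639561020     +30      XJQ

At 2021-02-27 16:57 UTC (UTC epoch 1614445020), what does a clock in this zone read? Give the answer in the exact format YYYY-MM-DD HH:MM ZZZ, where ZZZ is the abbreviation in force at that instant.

2021-02-27 17:27 XJQ

Query: 2021-02-27 16:57 UTC
Rule 2/4 (XJQ, +00:30): 2020-12-01 15:06 UTC ≤ query < 2021-07-01 00:57 UTC
16·60 + 57 + 30 = 1047 min
1047 = 0·1440 + 1047; 1047 = 17·60 + 27 → 17:27, same day
→ 2021-02-27 17:27 XJQ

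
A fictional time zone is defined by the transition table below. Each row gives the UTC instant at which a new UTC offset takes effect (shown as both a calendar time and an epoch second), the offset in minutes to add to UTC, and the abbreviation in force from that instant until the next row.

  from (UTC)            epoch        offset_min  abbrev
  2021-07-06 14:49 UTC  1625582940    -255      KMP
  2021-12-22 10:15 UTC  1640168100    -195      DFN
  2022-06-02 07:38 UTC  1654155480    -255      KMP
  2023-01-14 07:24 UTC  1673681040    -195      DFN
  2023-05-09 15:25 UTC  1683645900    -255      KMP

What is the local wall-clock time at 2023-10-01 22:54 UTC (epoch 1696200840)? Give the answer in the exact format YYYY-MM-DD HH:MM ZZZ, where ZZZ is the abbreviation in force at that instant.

Query: 2023-10-01 22:54 UTC
Rule 5/5 (KMP, -04:15): 2023-05-09 15:25 UTC ≤ query < +∞
22·60 + 54 - 255 = 1119 min
1119 = 0·1440 + 1119; 1119 = 18·60 + 39 → 18:39, same day
→ 2023-10-01 18:39 KMP

2023-10-01 18:39 KMP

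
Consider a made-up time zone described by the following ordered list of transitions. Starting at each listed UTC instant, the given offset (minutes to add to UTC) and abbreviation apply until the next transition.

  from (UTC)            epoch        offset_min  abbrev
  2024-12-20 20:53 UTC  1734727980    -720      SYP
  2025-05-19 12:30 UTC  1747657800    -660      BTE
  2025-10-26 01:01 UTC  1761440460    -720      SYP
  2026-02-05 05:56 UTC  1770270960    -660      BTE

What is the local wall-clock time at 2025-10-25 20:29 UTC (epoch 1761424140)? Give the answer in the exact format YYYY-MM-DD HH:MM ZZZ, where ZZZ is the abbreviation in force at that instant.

Query: 2025-10-25 20:29 UTC
Rule 2/4 (BTE, -11:00): 2025-05-19 12:30 UTC ≤ query < 2025-10-26 01:01 UTC
20·60 + 29 - 660 = 569 min
569 = 0·1440 + 569; 569 = 9·60 + 29 → 09:29, same day
→ 2025-10-25 09:29 BTE

2025-10-25 09:29 BTE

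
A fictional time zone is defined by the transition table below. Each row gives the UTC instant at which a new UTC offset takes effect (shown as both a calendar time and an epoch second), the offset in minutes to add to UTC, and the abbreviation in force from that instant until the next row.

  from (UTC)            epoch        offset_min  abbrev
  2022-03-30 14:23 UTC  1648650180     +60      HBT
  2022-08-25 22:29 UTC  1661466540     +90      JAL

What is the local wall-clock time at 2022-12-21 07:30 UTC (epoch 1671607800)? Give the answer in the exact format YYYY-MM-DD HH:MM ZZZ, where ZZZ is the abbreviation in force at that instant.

Query: 2022-12-21 07:30 UTC
Rule 2/2 (JAL, +01:30): 2022-08-25 22:29 UTC ≤ query < +∞
7·60 + 30 + 90 = 540 min
540 = 0·1440 + 540; 540 = 9·60 + 0 → 09:00, same day
→ 2022-12-21 09:00 JAL

2022-12-21 09:00 JAL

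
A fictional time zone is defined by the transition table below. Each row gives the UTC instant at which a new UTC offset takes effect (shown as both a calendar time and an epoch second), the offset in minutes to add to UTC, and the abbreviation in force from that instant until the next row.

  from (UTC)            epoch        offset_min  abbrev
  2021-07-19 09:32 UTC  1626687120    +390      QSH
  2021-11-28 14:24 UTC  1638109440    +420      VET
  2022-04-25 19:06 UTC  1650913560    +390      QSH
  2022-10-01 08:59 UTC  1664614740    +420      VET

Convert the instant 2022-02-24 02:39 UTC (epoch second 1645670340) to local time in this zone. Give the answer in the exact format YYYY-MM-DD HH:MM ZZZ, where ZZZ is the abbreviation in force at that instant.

2022-02-24 09:39 VET

Query: 2022-02-24 02:39 UTC
Rule 2/4 (VET, +07:00): 2021-11-28 14:24 UTC ≤ query < 2022-04-25 19:06 UTC
2·60 + 39 + 420 = 579 min
579 = 0·1440 + 579; 579 = 9·60 + 39 → 09:39, same day
→ 2022-02-24 09:39 VET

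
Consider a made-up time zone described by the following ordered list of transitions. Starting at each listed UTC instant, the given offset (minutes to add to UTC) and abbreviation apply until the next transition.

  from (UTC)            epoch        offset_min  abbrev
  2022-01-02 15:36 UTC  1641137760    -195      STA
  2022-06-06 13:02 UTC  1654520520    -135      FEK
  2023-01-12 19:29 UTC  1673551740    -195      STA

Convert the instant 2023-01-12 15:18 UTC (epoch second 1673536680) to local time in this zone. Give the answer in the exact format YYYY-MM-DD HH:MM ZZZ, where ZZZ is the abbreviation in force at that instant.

Query: 2023-01-12 15:18 UTC
Rule 2/3 (FEK, -02:15): 2022-06-06 13:02 UTC ≤ query < 2023-01-12 19:29 UTC
15·60 + 18 - 135 = 783 min
783 = 0·1440 + 783; 783 = 13·60 + 3 → 13:03, same day
→ 2023-01-12 13:03 FEK

2023-01-12 13:03 FEK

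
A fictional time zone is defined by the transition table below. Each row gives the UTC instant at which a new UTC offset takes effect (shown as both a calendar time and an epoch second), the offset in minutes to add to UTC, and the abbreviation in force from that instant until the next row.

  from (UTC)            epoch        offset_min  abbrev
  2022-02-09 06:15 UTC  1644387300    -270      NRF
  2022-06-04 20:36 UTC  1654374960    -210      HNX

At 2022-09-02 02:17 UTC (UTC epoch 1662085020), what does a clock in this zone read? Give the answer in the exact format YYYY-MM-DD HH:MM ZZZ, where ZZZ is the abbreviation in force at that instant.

Query: 2022-09-02 02:17 UTC
Rule 2/2 (HNX, -03:30): 2022-06-04 20:36 UTC ≤ query < +∞
2·60 + 17 - 210 = -73 min
-73 = -1·1440 + 1367; 1367 = 22·60 + 47 → 22:47, 2022-09-02 - 1 day = 2022-09-01
→ 2022-09-01 22:47 HNX

2022-09-01 22:47 HNX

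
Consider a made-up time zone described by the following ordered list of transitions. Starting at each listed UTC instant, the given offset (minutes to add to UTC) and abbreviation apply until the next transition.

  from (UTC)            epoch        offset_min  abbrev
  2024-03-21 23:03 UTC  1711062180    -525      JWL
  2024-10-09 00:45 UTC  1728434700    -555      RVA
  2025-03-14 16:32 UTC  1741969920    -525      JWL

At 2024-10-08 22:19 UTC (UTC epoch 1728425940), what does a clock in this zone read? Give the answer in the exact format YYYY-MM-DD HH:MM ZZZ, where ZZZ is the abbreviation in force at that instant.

Query: 2024-10-08 22:19 UTC
Rule 1/3 (JWL, -08:45): 2024-03-21 23:03 UTC ≤ query < 2024-10-09 00:45 UTC
22·60 + 19 - 525 = 814 min
814 = 0·1440 + 814; 814 = 13·60 + 34 → 13:34, same day
→ 2024-10-08 13:34 JWL

2024-10-08 13:34 JWL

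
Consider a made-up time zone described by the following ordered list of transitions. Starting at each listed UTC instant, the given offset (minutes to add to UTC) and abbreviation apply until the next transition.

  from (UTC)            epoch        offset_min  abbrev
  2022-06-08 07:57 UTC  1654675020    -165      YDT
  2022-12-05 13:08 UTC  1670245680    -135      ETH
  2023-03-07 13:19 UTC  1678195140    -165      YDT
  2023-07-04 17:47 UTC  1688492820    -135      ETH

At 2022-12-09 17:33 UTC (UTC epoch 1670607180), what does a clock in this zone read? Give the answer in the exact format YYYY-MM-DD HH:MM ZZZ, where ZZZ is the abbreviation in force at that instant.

Query: 2022-12-09 17:33 UTC
Rule 2/4 (ETH, -02:15): 2022-12-05 13:08 UTC ≤ query < 2023-03-07 13:19 UTC
17·60 + 33 - 135 = 918 min
918 = 0·1440 + 918; 918 = 15·60 + 18 → 15:18, same day
→ 2022-12-09 15:18 ETH

2022-12-09 15:18 ETH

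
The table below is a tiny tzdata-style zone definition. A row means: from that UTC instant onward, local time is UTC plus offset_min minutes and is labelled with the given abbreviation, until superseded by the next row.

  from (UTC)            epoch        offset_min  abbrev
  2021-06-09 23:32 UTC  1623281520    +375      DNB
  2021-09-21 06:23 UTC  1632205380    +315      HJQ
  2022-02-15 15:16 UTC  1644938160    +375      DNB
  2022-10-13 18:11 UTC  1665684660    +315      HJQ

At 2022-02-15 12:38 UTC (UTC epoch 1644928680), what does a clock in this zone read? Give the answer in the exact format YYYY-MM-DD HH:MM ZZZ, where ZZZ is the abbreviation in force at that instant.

2022-02-15 17:53 HJQ

Query: 2022-02-15 12:38 UTC
Rule 2/4 (HJQ, +05:15): 2021-09-21 06:23 UTC ≤ query < 2022-02-15 15:16 UTC
12·60 + 38 + 315 = 1073 min
1073 = 0·1440 + 1073; 1073 = 17·60 + 53 → 17:53, same day
→ 2022-02-15 17:53 HJQ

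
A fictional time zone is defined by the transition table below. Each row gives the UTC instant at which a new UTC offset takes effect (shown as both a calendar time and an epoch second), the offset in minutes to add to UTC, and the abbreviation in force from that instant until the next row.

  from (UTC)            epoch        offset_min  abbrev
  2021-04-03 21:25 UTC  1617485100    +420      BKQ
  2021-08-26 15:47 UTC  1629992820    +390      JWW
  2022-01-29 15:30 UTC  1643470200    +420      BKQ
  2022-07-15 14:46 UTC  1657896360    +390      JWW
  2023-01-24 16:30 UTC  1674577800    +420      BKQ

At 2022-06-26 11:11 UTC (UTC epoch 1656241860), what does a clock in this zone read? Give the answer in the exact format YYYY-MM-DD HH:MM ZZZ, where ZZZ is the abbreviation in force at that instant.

Query: 2022-06-26 11:11 UTC
Rule 3/5 (BKQ, +07:00): 2022-01-29 15:30 UTC ≤ query < 2022-07-15 14:46 UTC
11·60 + 11 + 420 = 1091 min
1091 = 0·1440 + 1091; 1091 = 18·60 + 11 → 18:11, same day
→ 2022-06-26 18:11 BKQ

2022-06-26 18:11 BKQ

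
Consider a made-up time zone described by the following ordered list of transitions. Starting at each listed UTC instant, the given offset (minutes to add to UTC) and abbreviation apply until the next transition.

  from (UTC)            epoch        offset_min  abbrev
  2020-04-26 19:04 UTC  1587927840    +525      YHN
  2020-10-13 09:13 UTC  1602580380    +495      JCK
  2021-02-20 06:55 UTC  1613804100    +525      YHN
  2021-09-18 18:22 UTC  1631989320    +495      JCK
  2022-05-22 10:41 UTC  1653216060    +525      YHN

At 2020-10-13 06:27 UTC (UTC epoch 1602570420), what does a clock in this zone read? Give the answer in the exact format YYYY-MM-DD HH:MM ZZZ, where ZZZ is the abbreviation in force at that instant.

2020-10-13 15:12 YHN

Query: 2020-10-13 06:27 UTC
Rule 1/5 (YHN, +08:45): 2020-04-26 19:04 UTC ≤ query < 2020-10-13 09:13 UTC
6·60 + 27 + 525 = 912 min
912 = 0·1440 + 912; 912 = 15·60 + 12 → 15:12, same day
→ 2020-10-13 15:12 YHN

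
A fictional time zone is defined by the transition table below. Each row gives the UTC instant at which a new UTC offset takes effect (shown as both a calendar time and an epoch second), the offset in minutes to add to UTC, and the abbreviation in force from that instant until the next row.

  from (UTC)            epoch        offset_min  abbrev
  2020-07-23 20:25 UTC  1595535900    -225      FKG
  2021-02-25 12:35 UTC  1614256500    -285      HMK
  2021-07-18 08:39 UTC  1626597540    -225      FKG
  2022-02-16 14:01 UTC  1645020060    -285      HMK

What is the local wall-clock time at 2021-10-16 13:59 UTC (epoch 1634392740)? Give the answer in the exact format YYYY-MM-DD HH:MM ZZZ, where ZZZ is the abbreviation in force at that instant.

2021-10-16 10:14 FKG

Query: 2021-10-16 13:59 UTC
Rule 3/4 (FKG, -03:45): 2021-07-18 08:39 UTC ≤ query < 2022-02-16 14:01 UTC
13·60 + 59 - 225 = 614 min
614 = 0·1440 + 614; 614 = 10·60 + 14 → 10:14, same day
→ 2021-10-16 10:14 FKG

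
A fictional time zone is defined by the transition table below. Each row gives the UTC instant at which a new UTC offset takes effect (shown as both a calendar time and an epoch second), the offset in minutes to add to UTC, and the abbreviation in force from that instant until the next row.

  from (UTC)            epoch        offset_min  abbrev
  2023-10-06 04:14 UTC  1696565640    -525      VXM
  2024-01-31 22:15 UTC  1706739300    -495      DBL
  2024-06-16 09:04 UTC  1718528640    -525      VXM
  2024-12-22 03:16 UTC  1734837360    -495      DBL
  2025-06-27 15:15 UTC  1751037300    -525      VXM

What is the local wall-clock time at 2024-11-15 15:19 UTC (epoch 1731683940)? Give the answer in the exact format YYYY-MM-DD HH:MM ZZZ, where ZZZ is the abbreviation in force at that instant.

Query: 2024-11-15 15:19 UTC
Rule 3/5 (VXM, -08:45): 2024-06-16 09:04 UTC ≤ query < 2024-12-22 03:16 UTC
15·60 + 19 - 525 = 394 min
394 = 0·1440 + 394; 394 = 6·60 + 34 → 06:34, same day
→ 2024-11-15 06:34 VXM

2024-11-15 06:34 VXM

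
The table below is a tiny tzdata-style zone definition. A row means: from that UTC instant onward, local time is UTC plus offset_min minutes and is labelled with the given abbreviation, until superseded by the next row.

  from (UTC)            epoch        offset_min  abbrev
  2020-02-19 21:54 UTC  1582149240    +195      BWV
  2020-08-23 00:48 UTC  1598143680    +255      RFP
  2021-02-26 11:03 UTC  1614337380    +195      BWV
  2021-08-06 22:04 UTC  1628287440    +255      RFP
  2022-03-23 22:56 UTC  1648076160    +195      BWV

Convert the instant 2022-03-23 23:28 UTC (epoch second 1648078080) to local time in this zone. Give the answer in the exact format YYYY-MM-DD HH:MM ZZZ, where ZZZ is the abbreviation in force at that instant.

2022-03-24 02:43 BWV

Query: 2022-03-23 23:28 UTC
Rule 5/5 (BWV, +03:15): 2022-03-23 22:56 UTC ≤ query < +∞
23·60 + 28 + 195 = 1603 min
1603 = 1·1440 + 163; 163 = 2·60 + 43 → 02:43, 2022-03-23 + 1 day = 2022-03-24
→ 2022-03-24 02:43 BWV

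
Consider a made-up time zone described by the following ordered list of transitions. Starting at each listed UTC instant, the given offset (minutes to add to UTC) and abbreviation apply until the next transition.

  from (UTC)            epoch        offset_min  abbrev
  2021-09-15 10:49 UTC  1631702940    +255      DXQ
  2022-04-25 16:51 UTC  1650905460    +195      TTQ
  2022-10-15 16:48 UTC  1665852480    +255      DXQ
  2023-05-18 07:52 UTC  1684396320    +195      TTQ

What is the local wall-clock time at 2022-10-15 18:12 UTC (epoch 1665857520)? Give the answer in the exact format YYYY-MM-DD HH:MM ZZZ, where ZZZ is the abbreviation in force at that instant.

2022-10-15 22:27 DXQ

Query: 2022-10-15 18:12 UTC
Rule 3/4 (DXQ, +04:15): 2022-10-15 16:48 UTC ≤ query < 2023-05-18 07:52 UTC
18·60 + 12 + 255 = 1347 min
1347 = 0·1440 + 1347; 1347 = 22·60 + 27 → 22:27, same day
→ 2022-10-15 22:27 DXQ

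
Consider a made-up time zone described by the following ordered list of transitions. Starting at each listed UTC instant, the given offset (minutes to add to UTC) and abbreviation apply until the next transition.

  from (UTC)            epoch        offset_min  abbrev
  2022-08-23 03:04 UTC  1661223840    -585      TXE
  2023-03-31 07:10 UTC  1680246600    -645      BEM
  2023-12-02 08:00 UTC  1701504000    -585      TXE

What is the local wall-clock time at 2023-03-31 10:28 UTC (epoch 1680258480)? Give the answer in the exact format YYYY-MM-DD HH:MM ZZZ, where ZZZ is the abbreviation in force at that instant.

2023-03-30 23:43 BEM

Query: 2023-03-31 10:28 UTC
Rule 2/3 (BEM, -10:45): 2023-03-31 07:10 UTC ≤ query < 2023-12-02 08:00 UTC
10·60 + 28 - 645 = -17 min
-17 = -1·1440 + 1423; 1423 = 23·60 + 43 → 23:43, 2023-03-31 - 1 day = 2023-03-30
→ 2023-03-30 23:43 BEM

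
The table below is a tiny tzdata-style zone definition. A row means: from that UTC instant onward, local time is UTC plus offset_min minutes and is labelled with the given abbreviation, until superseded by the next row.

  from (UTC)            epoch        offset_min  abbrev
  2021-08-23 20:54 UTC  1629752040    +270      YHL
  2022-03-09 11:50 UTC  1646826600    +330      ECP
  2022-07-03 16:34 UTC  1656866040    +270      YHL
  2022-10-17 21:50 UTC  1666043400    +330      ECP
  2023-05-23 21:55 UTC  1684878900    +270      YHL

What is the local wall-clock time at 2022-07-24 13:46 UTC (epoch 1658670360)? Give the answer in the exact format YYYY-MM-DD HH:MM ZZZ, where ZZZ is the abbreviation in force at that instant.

2022-07-24 18:16 YHL

Query: 2022-07-24 13:46 UTC
Rule 3/5 (YHL, +04:30): 2022-07-03 16:34 UTC ≤ query < 2022-10-17 21:50 UTC
13·60 + 46 + 270 = 1096 min
1096 = 0·1440 + 1096; 1096 = 18·60 + 16 → 18:16, same day
→ 2022-07-24 18:16 YHL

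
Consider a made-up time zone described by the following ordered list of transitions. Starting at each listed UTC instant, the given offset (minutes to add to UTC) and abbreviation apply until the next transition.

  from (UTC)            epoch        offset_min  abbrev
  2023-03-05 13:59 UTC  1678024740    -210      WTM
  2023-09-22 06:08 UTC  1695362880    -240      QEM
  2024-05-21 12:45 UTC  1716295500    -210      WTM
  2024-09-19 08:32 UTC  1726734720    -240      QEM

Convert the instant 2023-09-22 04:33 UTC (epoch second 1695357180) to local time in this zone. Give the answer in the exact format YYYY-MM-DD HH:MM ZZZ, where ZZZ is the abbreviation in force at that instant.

Query: 2023-09-22 04:33 UTC
Rule 1/4 (WTM, -03:30): 2023-03-05 13:59 UTC ≤ query < 2023-09-22 06:08 UTC
4·60 + 33 - 210 = 63 min
63 = 0·1440 + 63; 63 = 1·60 + 3 → 01:03, same day
→ 2023-09-22 01:03 WTM

2023-09-22 01:03 WTM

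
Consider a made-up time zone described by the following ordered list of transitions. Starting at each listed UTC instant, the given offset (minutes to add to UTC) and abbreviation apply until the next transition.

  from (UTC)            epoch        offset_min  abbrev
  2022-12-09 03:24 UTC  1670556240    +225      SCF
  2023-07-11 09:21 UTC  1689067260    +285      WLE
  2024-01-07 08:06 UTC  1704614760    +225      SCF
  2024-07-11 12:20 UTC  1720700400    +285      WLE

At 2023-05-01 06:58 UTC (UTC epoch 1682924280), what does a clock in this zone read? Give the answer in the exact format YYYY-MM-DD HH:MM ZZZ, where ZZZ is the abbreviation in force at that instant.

Query: 2023-05-01 06:58 UTC
Rule 1/4 (SCF, +03:45): 2022-12-09 03:24 UTC ≤ query < 2023-07-11 09:21 UTC
6·60 + 58 + 225 = 643 min
643 = 0·1440 + 643; 643 = 10·60 + 43 → 10:43, same day
→ 2023-05-01 10:43 SCF

2023-05-01 10:43 SCF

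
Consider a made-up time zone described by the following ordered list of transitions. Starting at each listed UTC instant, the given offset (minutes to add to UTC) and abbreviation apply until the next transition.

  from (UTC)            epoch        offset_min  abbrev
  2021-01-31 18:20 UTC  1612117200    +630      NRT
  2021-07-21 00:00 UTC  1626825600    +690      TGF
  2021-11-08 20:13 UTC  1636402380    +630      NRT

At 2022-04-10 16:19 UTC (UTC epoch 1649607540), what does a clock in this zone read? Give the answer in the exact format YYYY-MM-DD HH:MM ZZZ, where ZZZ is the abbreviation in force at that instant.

Query: 2022-04-10 16:19 UTC
Rule 3/3 (NRT, +10:30): 2021-11-08 20:13 UTC ≤ query < +∞
16·60 + 19 + 630 = 1609 min
1609 = 1·1440 + 169; 169 = 2·60 + 49 → 02:49, 2022-04-10 + 1 day = 2022-04-11
→ 2022-04-11 02:49 NRT

2022-04-11 02:49 NRT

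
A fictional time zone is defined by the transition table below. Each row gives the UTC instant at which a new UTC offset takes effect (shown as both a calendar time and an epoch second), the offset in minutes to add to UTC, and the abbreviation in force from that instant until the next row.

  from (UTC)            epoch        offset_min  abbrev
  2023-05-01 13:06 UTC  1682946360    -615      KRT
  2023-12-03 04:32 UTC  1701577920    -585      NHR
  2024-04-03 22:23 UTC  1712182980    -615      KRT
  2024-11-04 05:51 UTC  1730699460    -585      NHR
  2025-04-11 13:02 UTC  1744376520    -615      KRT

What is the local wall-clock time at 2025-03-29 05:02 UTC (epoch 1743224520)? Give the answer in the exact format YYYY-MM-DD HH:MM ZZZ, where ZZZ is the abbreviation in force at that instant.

Query: 2025-03-29 05:02 UTC
Rule 4/5 (NHR, -09:45): 2024-11-04 05:51 UTC ≤ query < 2025-04-11 13:02 UTC
5·60 + 2 - 585 = -283 min
-283 = -1·1440 + 1157; 1157 = 19·60 + 17 → 19:17, 2025-03-29 - 1 day = 2025-03-28
→ 2025-03-28 19:17 NHR

2025-03-28 19:17 NHR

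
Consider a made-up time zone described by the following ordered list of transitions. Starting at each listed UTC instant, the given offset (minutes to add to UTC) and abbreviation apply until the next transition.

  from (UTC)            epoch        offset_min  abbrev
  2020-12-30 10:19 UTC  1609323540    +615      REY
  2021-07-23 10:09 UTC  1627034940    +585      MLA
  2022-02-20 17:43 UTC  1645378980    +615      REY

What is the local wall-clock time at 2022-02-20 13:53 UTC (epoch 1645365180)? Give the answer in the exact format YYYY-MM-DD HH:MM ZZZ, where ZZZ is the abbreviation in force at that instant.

2022-02-20 23:38 MLA

Query: 2022-02-20 13:53 UTC
Rule 2/3 (MLA, +09:45): 2021-07-23 10:09 UTC ≤ query < 2022-02-20 17:43 UTC
13·60 + 53 + 585 = 1418 min
1418 = 0·1440 + 1418; 1418 = 23·60 + 38 → 23:38, same day
→ 2022-02-20 23:38 MLA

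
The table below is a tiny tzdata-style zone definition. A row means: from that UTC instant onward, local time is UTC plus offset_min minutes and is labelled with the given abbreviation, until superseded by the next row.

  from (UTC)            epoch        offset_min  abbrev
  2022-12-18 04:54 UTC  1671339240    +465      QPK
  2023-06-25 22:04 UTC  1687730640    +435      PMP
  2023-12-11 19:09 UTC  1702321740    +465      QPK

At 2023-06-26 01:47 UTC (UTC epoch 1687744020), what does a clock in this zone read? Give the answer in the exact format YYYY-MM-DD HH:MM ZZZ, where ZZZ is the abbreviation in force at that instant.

2023-06-26 09:02 PMP

Query: 2023-06-26 01:47 UTC
Rule 2/3 (PMP, +07:15): 2023-06-25 22:04 UTC ≤ query < 2023-12-11 19:09 UTC
1·60 + 47 + 435 = 542 min
542 = 0·1440 + 542; 542 = 9·60 + 2 → 09:02, same day
→ 2023-06-26 09:02 PMP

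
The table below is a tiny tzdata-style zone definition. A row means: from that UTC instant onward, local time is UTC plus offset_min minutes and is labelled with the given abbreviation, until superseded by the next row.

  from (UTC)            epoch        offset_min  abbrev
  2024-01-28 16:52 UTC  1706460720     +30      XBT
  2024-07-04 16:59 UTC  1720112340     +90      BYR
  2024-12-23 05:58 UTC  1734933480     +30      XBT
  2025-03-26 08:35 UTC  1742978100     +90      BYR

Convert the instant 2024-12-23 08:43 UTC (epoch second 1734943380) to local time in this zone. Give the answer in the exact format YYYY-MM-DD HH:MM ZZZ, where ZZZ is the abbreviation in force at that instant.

Query: 2024-12-23 08:43 UTC
Rule 3/4 (XBT, +00:30): 2024-12-23 05:58 UTC ≤ query < 2025-03-26 08:35 UTC
8·60 + 43 + 30 = 553 min
553 = 0·1440 + 553; 553 = 9·60 + 13 → 09:13, same day
→ 2024-12-23 09:13 XBT

2024-12-23 09:13 XBT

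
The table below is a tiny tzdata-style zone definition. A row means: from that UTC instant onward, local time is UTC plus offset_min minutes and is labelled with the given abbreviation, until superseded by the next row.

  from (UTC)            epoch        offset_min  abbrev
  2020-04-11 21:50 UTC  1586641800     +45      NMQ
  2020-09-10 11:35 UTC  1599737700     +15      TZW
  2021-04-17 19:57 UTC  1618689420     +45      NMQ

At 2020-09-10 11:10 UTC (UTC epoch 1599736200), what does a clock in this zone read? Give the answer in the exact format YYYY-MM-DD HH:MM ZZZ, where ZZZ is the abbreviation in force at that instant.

Query: 2020-09-10 11:10 UTC
Rule 1/3 (NMQ, +00:45): 2020-04-11 21:50 UTC ≤ query < 2020-09-10 11:35 UTC
11·60 + 10 + 45 = 715 min
715 = 0·1440 + 715; 715 = 11·60 + 55 → 11:55, same day
→ 2020-09-10 11:55 NMQ

2020-09-10 11:55 NMQ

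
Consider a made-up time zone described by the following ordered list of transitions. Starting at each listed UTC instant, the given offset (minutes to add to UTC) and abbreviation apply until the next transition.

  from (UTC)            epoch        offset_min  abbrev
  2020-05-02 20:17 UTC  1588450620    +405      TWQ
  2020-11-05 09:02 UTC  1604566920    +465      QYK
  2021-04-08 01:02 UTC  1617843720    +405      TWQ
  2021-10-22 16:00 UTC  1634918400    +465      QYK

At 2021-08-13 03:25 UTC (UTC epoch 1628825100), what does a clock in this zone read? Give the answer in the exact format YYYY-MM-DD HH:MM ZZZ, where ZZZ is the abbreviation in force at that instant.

2021-08-13 10:10 TWQ

Query: 2021-08-13 03:25 UTC
Rule 3/4 (TWQ, +06:45): 2021-04-08 01:02 UTC ≤ query < 2021-10-22 16:00 UTC
3·60 + 25 + 405 = 610 min
610 = 0·1440 + 610; 610 = 10·60 + 10 → 10:10, same day
→ 2021-08-13 10:10 TWQ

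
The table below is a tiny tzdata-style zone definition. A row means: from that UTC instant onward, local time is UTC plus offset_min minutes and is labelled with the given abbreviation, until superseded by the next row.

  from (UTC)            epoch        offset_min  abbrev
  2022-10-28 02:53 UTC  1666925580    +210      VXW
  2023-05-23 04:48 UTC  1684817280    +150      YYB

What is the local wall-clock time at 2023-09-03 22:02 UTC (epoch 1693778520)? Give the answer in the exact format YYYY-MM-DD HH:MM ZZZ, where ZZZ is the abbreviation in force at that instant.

Query: 2023-09-03 22:02 UTC
Rule 2/2 (YYB, +02:30): 2023-05-23 04:48 UTC ≤ query < +∞
22·60 + 2 + 150 = 1472 min
1472 = 1·1440 + 32; 32 = 0·60 + 32 → 00:32, 2023-09-03 + 1 day = 2023-09-04
→ 2023-09-04 00:32 YYB

2023-09-04 00:32 YYB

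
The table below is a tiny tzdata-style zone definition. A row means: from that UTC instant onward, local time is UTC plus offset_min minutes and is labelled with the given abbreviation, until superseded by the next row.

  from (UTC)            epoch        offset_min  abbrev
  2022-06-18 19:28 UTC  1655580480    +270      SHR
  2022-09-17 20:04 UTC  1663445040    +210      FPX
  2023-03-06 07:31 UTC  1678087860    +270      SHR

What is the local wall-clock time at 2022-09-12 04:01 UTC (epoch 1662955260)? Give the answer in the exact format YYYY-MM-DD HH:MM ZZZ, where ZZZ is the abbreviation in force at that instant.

Query: 2022-09-12 04:01 UTC
Rule 1/3 (SHR, +04:30): 2022-06-18 19:28 UTC ≤ query < 2022-09-17 20:04 UTC
4·60 + 1 + 270 = 511 min
511 = 0·1440 + 511; 511 = 8·60 + 31 → 08:31, same day
→ 2022-09-12 08:31 SHR

2022-09-12 08:31 SHR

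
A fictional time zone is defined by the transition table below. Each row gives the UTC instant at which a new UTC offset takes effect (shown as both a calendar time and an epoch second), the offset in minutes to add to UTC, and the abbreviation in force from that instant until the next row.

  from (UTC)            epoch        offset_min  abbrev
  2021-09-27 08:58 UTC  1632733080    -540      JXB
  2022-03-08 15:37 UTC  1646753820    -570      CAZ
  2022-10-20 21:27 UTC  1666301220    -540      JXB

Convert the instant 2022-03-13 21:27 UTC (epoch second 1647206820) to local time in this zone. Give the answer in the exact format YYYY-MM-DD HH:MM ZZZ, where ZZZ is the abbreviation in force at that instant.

Query: 2022-03-13 21:27 UTC
Rule 2/3 (CAZ, -09:30): 2022-03-08 15:37 UTC ≤ query < 2022-10-20 21:27 UTC
21·60 + 27 - 570 = 717 min
717 = 0·1440 + 717; 717 = 11·60 + 57 → 11:57, same day
→ 2022-03-13 11:57 CAZ

2022-03-13 11:57 CAZ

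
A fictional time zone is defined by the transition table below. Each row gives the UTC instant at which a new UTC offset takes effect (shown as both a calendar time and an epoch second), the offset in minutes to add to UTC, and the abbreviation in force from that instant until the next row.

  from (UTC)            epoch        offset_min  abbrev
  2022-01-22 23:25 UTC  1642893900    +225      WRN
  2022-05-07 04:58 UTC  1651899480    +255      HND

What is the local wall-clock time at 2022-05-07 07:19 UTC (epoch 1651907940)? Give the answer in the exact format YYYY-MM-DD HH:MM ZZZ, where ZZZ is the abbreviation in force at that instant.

2022-05-07 11:34 HND

Query: 2022-05-07 07:19 UTC
Rule 2/2 (HND, +04:15): 2022-05-07 04:58 UTC ≤ query < +∞
7·60 + 19 + 255 = 694 min
694 = 0·1440 + 694; 694 = 11·60 + 34 → 11:34, same day
→ 2022-05-07 11:34 HND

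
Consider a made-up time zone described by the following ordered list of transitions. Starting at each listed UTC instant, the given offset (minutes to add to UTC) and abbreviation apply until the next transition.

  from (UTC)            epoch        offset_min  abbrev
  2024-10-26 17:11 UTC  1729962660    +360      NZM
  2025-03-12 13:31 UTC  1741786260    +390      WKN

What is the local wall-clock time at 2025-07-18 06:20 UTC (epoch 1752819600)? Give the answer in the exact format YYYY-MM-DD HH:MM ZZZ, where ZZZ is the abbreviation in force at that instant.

Query: 2025-07-18 06:20 UTC
Rule 2/2 (WKN, +06:30): 2025-03-12 13:31 UTC ≤ query < +∞
6·60 + 20 + 390 = 770 min
770 = 0·1440 + 770; 770 = 12·60 + 50 → 12:50, same day
→ 2025-07-18 12:50 WKN

2025-07-18 12:50 WKN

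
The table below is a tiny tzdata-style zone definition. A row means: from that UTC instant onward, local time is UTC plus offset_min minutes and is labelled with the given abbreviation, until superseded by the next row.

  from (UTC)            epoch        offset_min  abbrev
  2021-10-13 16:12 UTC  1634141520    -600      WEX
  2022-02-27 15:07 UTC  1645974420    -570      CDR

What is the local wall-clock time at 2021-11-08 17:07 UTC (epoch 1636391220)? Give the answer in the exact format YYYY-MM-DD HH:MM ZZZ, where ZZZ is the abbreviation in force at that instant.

Query: 2021-11-08 17:07 UTC
Rule 1/2 (WEX, -10:00): 2021-10-13 16:12 UTC ≤ query < 2022-02-27 15:07 UTC
17·60 + 7 - 600 = 427 min
427 = 0·1440 + 427; 427 = 7·60 + 7 → 07:07, same day
→ 2021-11-08 07:07 WEX

2021-11-08 07:07 WEX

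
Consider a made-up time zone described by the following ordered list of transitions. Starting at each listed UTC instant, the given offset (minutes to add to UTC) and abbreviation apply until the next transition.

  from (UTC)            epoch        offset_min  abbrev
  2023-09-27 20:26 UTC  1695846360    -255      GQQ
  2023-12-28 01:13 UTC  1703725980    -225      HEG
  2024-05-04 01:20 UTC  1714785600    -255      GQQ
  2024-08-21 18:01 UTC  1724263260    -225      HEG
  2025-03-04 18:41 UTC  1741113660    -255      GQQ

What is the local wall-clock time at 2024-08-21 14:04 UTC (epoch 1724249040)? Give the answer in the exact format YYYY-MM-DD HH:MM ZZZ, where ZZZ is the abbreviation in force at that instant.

Query: 2024-08-21 14:04 UTC
Rule 3/5 (GQQ, -04:15): 2024-05-04 01:20 UTC ≤ query < 2024-08-21 18:01 UTC
14·60 + 4 - 255 = 589 min
589 = 0·1440 + 589; 589 = 9·60 + 49 → 09:49, same day
→ 2024-08-21 09:49 GQQ

2024-08-21 09:49 GQQ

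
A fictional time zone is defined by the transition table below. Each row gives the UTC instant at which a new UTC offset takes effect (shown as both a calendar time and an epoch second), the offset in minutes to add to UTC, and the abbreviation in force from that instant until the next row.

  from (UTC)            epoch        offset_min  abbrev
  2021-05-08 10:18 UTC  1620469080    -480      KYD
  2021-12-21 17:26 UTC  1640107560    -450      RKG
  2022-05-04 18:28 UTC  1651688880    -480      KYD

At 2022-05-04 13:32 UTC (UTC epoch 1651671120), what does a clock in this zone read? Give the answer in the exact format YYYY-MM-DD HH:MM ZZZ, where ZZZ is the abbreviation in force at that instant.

Query: 2022-05-04 13:32 UTC
Rule 2/3 (RKG, -07:30): 2021-12-21 17:26 UTC ≤ query < 2022-05-04 18:28 UTC
13·60 + 32 - 450 = 362 min
362 = 0·1440 + 362; 362 = 6·60 + 2 → 06:02, same day
→ 2022-05-04 06:02 RKG

2022-05-04 06:02 RKG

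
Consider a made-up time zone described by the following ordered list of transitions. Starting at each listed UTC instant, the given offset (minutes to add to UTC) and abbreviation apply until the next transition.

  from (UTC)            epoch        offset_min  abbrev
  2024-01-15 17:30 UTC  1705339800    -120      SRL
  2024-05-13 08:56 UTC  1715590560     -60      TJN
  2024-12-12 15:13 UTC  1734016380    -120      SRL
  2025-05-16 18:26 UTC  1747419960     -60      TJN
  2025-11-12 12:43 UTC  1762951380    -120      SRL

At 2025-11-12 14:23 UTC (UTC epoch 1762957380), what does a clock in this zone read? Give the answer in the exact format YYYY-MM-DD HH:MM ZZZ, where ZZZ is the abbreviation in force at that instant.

Query: 2025-11-12 14:23 UTC
Rule 5/5 (SRL, -02:00): 2025-11-12 12:43 UTC ≤ query < +∞
14·60 + 23 - 120 = 743 min
743 = 0·1440 + 743; 743 = 12·60 + 23 → 12:23, same day
→ 2025-11-12 12:23 SRL

2025-11-12 12:23 SRL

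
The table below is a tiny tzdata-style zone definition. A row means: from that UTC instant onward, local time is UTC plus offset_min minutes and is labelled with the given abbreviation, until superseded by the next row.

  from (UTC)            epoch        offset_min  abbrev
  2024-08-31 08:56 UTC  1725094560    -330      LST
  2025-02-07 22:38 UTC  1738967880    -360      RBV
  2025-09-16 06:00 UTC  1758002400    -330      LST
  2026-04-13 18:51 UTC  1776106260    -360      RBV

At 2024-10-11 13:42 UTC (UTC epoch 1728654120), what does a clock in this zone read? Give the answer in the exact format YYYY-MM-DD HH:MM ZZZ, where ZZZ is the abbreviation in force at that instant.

2024-10-11 08:12 LST

Query: 2024-10-11 13:42 UTC
Rule 1/4 (LST, -05:30): 2024-08-31 08:56 UTC ≤ query < 2025-02-07 22:38 UTC
13·60 + 42 - 330 = 492 min
492 = 0·1440 + 492; 492 = 8·60 + 12 → 08:12, same day
→ 2024-10-11 08:12 LST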